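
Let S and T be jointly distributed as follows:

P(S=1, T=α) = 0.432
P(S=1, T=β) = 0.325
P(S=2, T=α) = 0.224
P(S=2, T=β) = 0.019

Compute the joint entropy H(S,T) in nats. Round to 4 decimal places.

H(S,T) = −Σ p(x,y)·ln p(x,y) over all 4 cells.
  cell (1,α): −0.432·ln0.432 = 0.36259
  cell (1,β): −0.325·ln0.325 = 0.36528
  cell (2,α): −0.224·ln0.224 = 0.33513
  cell (2,β): −0.019·ln0.019 = 0.07530
Sum = 1.1383 nats.

1.1383 nats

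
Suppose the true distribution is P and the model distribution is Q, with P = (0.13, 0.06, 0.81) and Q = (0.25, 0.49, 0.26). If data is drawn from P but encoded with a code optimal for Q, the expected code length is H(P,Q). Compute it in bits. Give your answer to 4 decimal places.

H(P,Q) = −Σ p·log₂ q.
  −0.13·log₂(0.25) = 0.26000
  −0.06·log₂(0.49) = 0.06175
  −0.81·log₂(0.26) = 1.57417
H(P,Q) = 1.8959 bits.

1.8959 bits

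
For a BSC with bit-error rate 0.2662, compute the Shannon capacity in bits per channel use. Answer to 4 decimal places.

Binary symmetric channel: C = 1 − h₂(ε) where h₂ is the binary entropy function.
h₂(0.2662) = −0.2662·log₂0.2662 − 0.7338·log₂0.7338 = 0.8360.
C = 1 − 0.8360 = 0.1640 bits per channel use.

0.1640 bits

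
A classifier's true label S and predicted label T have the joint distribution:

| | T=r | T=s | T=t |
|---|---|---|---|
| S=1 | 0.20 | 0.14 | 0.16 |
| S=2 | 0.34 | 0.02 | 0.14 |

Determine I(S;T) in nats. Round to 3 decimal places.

0.070 nats

Marginals: p(S) = (0.5000, 0.5000), p(T) = (0.5400, 0.1600, 0.3000).
I(S;T) = H(S) + H(T) − H(S,T).
H(S) = 0.6931, H(T) = 0.9871, H(S,T) = 1.6106.
I(S;T) = 0.6931 + 0.9871 − 1.6106 = 0.070 nats.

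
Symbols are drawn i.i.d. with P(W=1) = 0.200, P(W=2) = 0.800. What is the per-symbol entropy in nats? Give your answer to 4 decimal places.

H(W) = −Σ p·ln p.
  −(0.200)·ln(0.200) = 0.32189
  −(0.800)·ln(0.800) = 0.17851
Sum: 0.32189 + 0.17851 = 0.5004 nats.

0.5004 nats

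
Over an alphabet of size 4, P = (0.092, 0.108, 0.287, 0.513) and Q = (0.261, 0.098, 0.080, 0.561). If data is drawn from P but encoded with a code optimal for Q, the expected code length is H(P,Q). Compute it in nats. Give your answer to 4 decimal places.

H(P,Q) = −Σ p·ln q.
  −0.092·ln(0.261) = 0.12358
  −0.108·ln(0.098) = 0.25086
  −0.287·ln(0.080) = 0.72488
  −0.513·ln(0.561) = 0.29653
H(P,Q) = 1.3959 nats.

1.3959 nats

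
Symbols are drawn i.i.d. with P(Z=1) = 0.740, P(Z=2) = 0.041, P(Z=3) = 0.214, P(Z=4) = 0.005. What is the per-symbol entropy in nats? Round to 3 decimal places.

H(Z) = −Σ p·ln p.
  −(0.740)·ln(0.740) = 0.2228
  −(0.041)·ln(0.041) = 0.1310
  −(0.214)·ln(0.214) = 0.3299
  −(0.005)·ln(0.005) = 0.0265
Sum: 0.2228 + 0.1310 + 0.3299 + 0.0265 = 0.710 nats.

0.710 nats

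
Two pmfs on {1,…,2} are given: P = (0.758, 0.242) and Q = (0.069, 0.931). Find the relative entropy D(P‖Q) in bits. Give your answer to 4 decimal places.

2.1504 bits

D(P‖Q) = Σ p·log₂(p/q).
  0.758·log₂(0.758/0.069) = 2.62081
  0.242·log₂(0.242/0.931) = -0.47039
D(P‖Q) = 2.1504 bits.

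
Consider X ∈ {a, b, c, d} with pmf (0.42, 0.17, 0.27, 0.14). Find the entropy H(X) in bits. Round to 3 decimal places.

H(X) = −Σ p·log₂ p.
  −(0.42)·log₂(0.42) = 0.5256
  −(0.17)·log₂(0.17) = 0.4346
  −(0.27)·log₂(0.27) = 0.5100
  −(0.14)·log₂(0.14) = 0.3971
Sum: 0.5256 + 0.4346 + 0.5100 + 0.3971 = 1.867 bits.

1.867 bits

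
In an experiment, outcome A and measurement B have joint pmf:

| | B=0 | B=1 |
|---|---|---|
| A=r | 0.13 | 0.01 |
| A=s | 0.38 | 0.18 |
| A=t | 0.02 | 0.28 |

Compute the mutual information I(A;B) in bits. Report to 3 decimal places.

0.332 bits

Marginals: p(A) = (0.1400, 0.5600, 0.3000), p(B) = (0.5300, 0.4700).
I(A;B) = Σ p(x,y)·log₂[p(x,y)/(p(x)p(y))].
  (r,0): 0.13·log₂(1.7520) = 0.1052
  (r,1): 0.01·log₂(0.1520) = -0.0272
  (s,0): 0.38·log₂(1.2803) = 0.1355
  (s,1): 0.18·log₂(0.6839) = -0.0987
  (t,0): 0.02·log₂(0.1258) = -0.0598
  (t,1): 0.28·log₂(1.9858) = 0.2771
Sum = 0.332 bits.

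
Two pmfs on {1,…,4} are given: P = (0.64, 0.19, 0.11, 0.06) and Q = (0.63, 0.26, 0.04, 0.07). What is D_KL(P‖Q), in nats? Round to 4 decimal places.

D(P‖Q) = Σ p·ln(p/q).
  0.64·ln(0.64/0.63) = 0.01008
  0.19·ln(0.19/0.26) = -0.05959
  0.11·ln(0.11/0.04) = 0.11128
  0.06·ln(0.06/0.07) = -0.00925
D(P‖Q) = 0.0525 nats.

0.0525 nats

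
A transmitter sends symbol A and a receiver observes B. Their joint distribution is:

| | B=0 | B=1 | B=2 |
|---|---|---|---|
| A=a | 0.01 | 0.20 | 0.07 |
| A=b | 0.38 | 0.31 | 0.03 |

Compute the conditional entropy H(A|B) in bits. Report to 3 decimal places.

Chain rule: H(A|B) = H(A,B) − H(B).
Marginals: p(A) = (0.2800, 0.7200), p(B) = (0.3900, 0.5100, 0.1000).
H(A,B) = 2.0054 bits; H(B) = 1.3574 bits.
H(A|B) = 2.0054 − 1.3574 = 0.648 bits.

0.648 bits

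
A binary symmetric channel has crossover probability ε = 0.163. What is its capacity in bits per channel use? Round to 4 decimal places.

0.3586 bits

Binary symmetric channel: C = 1 − h₂(ε) where h₂ is the binary entropy function.
h₂(0.163) = −0.163·log₂0.163 − 0.837·log₂0.837 = 0.6414.
C = 1 − 0.6414 = 0.3586 bits per channel use.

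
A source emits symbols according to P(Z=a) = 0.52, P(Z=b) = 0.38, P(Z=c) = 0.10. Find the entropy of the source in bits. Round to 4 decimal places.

1.3532 bits

H(Z) = −Σ p·log₂ p.
  −(0.52)·log₂(0.52) = 0.49058
  −(0.38)·log₂(0.38) = 0.53045
  −(0.10)·log₂(0.10) = 0.33219
Sum: 0.49058 + 0.53045 + 0.33219 = 1.3532 bits.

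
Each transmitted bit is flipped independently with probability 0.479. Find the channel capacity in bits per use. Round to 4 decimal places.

Binary symmetric channel: C = 1 − h₂(ε) where h₂ is the binary entropy function.
h₂(0.479) = −0.479·log₂0.479 − 0.521·log₂0.521 = 0.9987.
C = 1 − 0.9987 = 0.0013 bits per channel use.

0.0013 bits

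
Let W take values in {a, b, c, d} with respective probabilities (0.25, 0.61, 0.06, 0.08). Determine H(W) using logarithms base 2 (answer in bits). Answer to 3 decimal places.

1.470 bits

H(W) = −Σ p·log₂ p.
  −(0.25)·log₂(0.25) = 0.5000
  −(0.61)·log₂(0.61) = 0.4350
  −(0.06)·log₂(0.06) = 0.2435
  −(0.08)·log₂(0.08) = 0.2915
Sum: 0.5000 + 0.4350 + 0.2435 + 0.2915 = 1.470 bits.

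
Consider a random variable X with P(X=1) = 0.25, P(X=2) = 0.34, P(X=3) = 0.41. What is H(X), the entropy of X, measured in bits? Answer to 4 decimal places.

1.5566 bits

H(X) = −Σ p·log₂ p.
  −(0.25)·log₂(0.25) = 0.50000
  −(0.34)·log₂(0.34) = 0.52917
  −(0.41)·log₂(0.41) = 0.52738
Sum: 0.50000 + 0.52917 + 0.52738 = 1.5566 bits.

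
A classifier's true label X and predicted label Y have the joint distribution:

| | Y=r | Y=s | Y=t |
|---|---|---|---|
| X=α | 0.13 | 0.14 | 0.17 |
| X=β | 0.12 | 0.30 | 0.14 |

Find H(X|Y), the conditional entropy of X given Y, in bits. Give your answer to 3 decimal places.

0.955 bits

Chain rule: H(X|Y) = H(X,Y) − H(Y).
Marginals: p(X) = (0.4400, 0.5600), p(Y) = (0.2500, 0.4400, 0.3100).
H(X,Y) = 2.4996 bits; H(Y) = 1.5449 bits.
H(X|Y) = 2.4996 − 1.5449 = 0.955 bits.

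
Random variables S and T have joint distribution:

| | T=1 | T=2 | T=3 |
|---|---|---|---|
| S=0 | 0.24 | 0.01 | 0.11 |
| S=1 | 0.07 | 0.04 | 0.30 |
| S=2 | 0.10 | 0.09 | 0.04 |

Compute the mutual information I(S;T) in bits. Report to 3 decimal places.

Marginals: p(S) = (0.3600, 0.4100, 0.2300), p(T) = (0.4100, 0.1400, 0.4500).
I(S;T) = H(S) + H(T) − H(S,T).
H(S) = 1.5457, H(T) = 1.4429, H(S,T) = 2.7169.
I(S;T) = 1.5457 + 1.4429 − 2.7169 = 0.272 bits.

0.272 bits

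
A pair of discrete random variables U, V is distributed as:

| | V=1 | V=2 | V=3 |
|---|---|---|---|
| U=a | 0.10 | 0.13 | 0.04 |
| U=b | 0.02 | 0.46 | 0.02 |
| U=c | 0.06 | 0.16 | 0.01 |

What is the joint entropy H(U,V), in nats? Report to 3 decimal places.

1.646 nats

H(U,V) = −Σ p(x,y)·ln p(x,y) over all 9 cells.
  cell (a,1): −0.10·ln0.10 = 0.2303
  cell (a,2): −0.13·ln0.13 = 0.2652
  cell (a,3): −0.04·ln0.04 = 0.1288
  cell (b,1): −0.02·ln0.02 = 0.0782
  cell (b,2): −0.46·ln0.46 = 0.3572
  cell (b,3): −0.02·ln0.02 = 0.0782
  cell (c,1): −0.06·ln0.06 = 0.1688
  cell (c,2): −0.16·ln0.16 = 0.2932
  cell (c,3): −0.01·ln0.01 = 0.0461
Sum = 1.646 nats.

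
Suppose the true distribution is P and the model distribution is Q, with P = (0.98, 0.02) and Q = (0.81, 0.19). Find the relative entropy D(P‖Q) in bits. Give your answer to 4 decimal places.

D(P‖Q) = Σ p·log₂(p/q).
  0.98·log₂(0.98/0.81) = 0.26936
  0.02·log₂(0.02/0.19) = -0.06496
D(P‖Q) = 0.2044 bits.

0.2044 bits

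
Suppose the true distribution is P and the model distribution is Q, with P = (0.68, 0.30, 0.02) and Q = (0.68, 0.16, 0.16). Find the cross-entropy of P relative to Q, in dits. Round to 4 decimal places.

0.3686 dits

H(P,Q) = −Σ p·log₁₀ q.
  −0.68·log₁₀(0.68) = 0.11389
  −0.30·log₁₀(0.16) = 0.23876
  −0.02·log₁₀(0.16) = 0.01592
H(P,Q) = 0.3686 dits.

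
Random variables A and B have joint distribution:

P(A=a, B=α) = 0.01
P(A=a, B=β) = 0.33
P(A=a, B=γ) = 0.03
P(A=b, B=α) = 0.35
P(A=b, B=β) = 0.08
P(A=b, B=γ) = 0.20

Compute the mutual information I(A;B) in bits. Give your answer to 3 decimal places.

Marginals: p(A) = (0.3700, 0.6300), p(B) = (0.3600, 0.4100, 0.2300).
I(A;B) = H(A) + H(B) − H(A,B).
H(A) = 0.9507, H(B) = 1.5457, H(A,B) = 2.0320.
I(A;B) = 0.9507 + 1.5457 − 2.0320 = 0.464 bits.

0.464 bits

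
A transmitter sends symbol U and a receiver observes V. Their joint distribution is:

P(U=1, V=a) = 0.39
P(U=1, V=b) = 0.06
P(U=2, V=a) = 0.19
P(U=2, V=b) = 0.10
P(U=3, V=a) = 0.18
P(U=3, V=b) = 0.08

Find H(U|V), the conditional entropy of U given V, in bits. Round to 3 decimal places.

1.503 bits

Chain rule: H(U|V) = H(U,V) − H(V).
Marginals: p(U) = (0.4500, 0.2900, 0.2600), p(V) = (0.7600, 0.2400).
H(U,V) = 2.2976 bits; H(V) = 0.7950 bits.
H(U|V) = 2.2976 − 0.7950 = 1.503 bits.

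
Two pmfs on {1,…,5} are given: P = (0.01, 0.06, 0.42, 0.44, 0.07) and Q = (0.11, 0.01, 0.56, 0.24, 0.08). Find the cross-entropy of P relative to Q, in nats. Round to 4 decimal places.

H(P,Q) = −Σ p·ln q.
  −0.01·ln(0.11) = 0.02207
  −0.06·ln(0.01) = 0.27631
  −0.42·ln(0.56) = 0.24352
  −0.44·ln(0.24) = 0.62793
  −0.07·ln(0.08) = 0.17680
H(P,Q) = 1.3466 nats.

1.3466 nats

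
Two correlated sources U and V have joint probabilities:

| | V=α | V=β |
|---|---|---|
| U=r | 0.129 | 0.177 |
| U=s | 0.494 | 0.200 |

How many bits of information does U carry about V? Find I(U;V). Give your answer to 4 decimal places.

0.0541 bits

Marginals: p(U) = (0.3060, 0.6940), p(V) = (0.6230, 0.3770).
I(U;V) = Σ p(x,y)·log₂[p(x,y)/(p(x)p(y))].
  (r,α): 0.129·log₂(0.6767) = -0.07269
  (r,β): 0.177·log₂(1.5343) = 0.10931
  (s,α): 0.494·log₂(1.1426) = 0.09498
  (s,β): 0.200·log₂(0.7644) = -0.07751
Sum = 0.0541 bits.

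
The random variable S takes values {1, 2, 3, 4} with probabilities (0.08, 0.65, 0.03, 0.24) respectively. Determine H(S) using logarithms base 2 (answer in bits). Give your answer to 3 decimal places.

H(S) = −Σ p·log₂ p.
  −(0.08)·log₂(0.08) = 0.2915
  −(0.65)·log₂(0.65) = 0.4040
  −(0.03)·log₂(0.03) = 0.1518
  −(0.24)·log₂(0.24) = 0.4941
Sum: 0.2915 + 0.4040 + 0.1518 + 0.4941 = 1.341 bits.

1.341 bits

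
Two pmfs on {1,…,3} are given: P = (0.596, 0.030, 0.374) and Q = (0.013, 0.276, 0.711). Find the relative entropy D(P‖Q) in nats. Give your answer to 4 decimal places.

D(P‖Q) = Σ p·ln(p/q).
  0.596·ln(0.596/0.013) = 2.27987
  0.030·ln(0.030/0.276) = -0.06658
  0.374·ln(0.374/0.711) = -0.24026
D(P‖Q) = 1.9730 nats.

1.9730 nats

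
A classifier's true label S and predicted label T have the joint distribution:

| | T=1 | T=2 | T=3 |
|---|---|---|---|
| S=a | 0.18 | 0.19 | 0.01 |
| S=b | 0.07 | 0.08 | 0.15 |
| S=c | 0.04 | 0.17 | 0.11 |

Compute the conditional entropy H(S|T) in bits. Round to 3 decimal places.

1.359 bits

Chain rule: H(S|T) = H(S,T) − H(T).
Marginals: p(S) = (0.3800, 0.3000, 0.3200), p(T) = (0.2900, 0.4400, 0.2700).
H(S,T) = 2.9082 bits; H(T) = 1.5491 bits.
H(S|T) = 2.9082 − 1.5491 = 1.359 bits.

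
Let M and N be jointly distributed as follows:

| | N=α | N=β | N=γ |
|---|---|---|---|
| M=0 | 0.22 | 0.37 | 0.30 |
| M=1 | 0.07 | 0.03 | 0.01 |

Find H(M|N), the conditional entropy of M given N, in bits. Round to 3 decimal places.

0.449 bits

Chain rule: H(M|N) = H(M,N) − H(N).
Marginals: p(M) = (0.8900, 0.1100), p(N) = (0.2900, 0.4000, 0.3100).
H(M,N) = 2.0192 bits; H(N) = 1.5705 bits.
H(M|N) = 2.0192 − 1.5705 = 0.449 bits.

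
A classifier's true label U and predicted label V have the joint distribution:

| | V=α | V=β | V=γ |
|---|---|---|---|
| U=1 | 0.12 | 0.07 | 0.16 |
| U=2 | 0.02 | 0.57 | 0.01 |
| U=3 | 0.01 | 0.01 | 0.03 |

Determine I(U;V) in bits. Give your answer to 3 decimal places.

Marginals: p(U) = (0.3500, 0.6000, 0.0500), p(V) = (0.1500, 0.6500, 0.2000).
I(U;V) = Σ p(x,y)·log₂[p(x,y)/(p(x)p(y))].
  (1,α): 0.12·log₂(2.2857) = 0.1431
  (1,β): 0.07·log₂(0.3077) = -0.1190
  (1,γ): 0.16·log₂(2.2857) = 0.1908
  (2,α): 0.02·log₂(0.2222) = -0.0434
  (2,β): 0.57·log₂(1.4615) = 0.3121
  (2,γ): 0.01·log₂(0.0833) = -0.0358
  (3,α): 0.01·log₂(1.3333) = 0.0042
  (3,β): 0.01·log₂(0.3077) = -0.0170
  (3,γ): 0.03·log₂(3.0000) = 0.0475
Sum = 0.482 bits.

0.482 bits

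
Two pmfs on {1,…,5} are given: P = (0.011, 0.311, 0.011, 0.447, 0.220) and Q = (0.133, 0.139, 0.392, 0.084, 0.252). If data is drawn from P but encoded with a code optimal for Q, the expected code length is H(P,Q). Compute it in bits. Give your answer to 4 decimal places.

H(P,Q) = −Σ p·log₂ q.
  −0.011·log₂(0.133) = 0.03202
  −0.311·log₂(0.139) = 0.88537
  −0.011·log₂(0.392) = 0.01486
  −0.447·log₂(0.084) = 1.59734
  −0.220·log₂(0.252) = 0.43747
H(P,Q) = 2.9671 bits.

2.9671 bits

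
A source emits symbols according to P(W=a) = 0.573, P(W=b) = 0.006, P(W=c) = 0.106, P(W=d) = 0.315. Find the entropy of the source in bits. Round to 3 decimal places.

H(W) = −Σ p·log₂ p.
  −(0.573)·log₂(0.573) = 0.4603
  −(0.006)·log₂(0.006) = 0.0443
  −(0.106)·log₂(0.106) = 0.3432
  −(0.315)·log₂(0.315) = 0.5250
Sum: 0.4603 + 0.0443 + 0.3432 + 0.5250 = 1.373 bits.

1.373 bits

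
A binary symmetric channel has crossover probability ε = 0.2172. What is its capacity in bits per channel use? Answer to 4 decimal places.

Binary symmetric channel: C = 1 − h₂(ε) where h₂ is the binary entropy function.
h₂(0.2172) = −0.2172·log₂0.2172 − 0.7828·log₂0.7828 = 0.7550.
C = 1 − 0.7550 = 0.2450 bits per channel use.

0.2450 bits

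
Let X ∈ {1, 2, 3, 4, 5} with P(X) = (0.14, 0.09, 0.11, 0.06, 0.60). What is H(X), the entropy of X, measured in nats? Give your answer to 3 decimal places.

H(X) = −Σ p·ln p.
  −(0.14)·ln(0.14) = 0.2753
  −(0.09)·ln(0.09) = 0.2167
  −(0.11)·ln(0.11) = 0.2428
  −(0.06)·ln(0.06) = 0.1688
  −(0.60)·ln(0.60) = 0.3065
Sum: 0.2753 + 0.2167 + 0.2428 + 0.1688 + 0.3065 = 1.210 nats.

1.210 nats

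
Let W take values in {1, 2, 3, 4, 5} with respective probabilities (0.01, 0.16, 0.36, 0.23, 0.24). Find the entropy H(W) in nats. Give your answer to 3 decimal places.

H(W) = −Σ p·ln p.
  −(0.01)·ln(0.01) = 0.0461
  −(0.16)·ln(0.16) = 0.2932
  −(0.36)·ln(0.36) = 0.3678
  −(0.23)·ln(0.23) = 0.3380
  −(0.24)·ln(0.24) = 0.3425
Sum: 0.0461 + 0.2932 + 0.3678 + 0.3380 + 0.3425 = 1.388 nats.

1.388 nats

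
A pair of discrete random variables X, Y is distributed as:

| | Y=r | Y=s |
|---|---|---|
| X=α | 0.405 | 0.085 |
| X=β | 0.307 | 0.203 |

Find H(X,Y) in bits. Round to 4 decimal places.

H(X,Y) = −Σ p(x,y)·log₂ p(x,y) over all 4 cells.
  cell (α,r): −0.405·log₂0.405 = 0.52812
  cell (α,s): −0.085·log₂0.085 = 0.30229
  cell (β,r): −0.307·log₂0.307 = 0.52303
  cell (β,s): −0.203·log₂0.203 = 0.46699
Sum = 1.8204 bits.

1.8204 bits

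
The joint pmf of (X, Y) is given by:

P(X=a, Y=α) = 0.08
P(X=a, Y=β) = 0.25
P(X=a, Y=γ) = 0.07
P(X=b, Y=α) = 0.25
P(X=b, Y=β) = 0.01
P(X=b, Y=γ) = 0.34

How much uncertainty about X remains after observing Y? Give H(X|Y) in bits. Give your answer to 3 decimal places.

0.595 bits

Marginals: p(X) = (0.4000, 0.6000), p(Y) = (0.3300, 0.2600, 0.4100).
H(X|Y) = Σ p(Y) · H(X|Y=·).
  Y=α: p=0.3300, H(X|Y=α) = 0.7990
  Y=β: p=0.2600, H(X|Y=β) = 0.2352
  Y=γ: p=0.4100, H(X|Y=γ) = 0.6594
Weighted sum = 0.595 bits.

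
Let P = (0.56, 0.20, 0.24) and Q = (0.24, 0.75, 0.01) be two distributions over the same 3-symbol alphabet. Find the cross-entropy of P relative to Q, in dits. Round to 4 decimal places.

H(P,Q) = −Σ p·log₁₀ q.
  −0.56·log₁₀(0.24) = 0.34708
  −0.20·log₁₀(0.75) = 0.02499
  −0.24·log₁₀(0.01) = 0.48000
H(P,Q) = 0.8521 dits.

0.8521 dits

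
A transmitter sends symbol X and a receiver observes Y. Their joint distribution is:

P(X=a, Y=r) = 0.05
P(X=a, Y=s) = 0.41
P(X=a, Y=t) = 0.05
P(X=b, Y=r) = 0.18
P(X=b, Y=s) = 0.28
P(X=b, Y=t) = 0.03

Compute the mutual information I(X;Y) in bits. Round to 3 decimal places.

Marginals: p(X) = (0.5100, 0.4900), p(Y) = (0.2300, 0.6900, 0.0800).
I(X;Y) = H(X) + H(Y) − H(X,Y).
H(X) = 0.9997, H(Y) = 1.1486, H(X,Y) = 2.0709.
I(X;Y) = 0.9997 + 1.1486 − 2.0709 = 0.077 bits.

0.077 bits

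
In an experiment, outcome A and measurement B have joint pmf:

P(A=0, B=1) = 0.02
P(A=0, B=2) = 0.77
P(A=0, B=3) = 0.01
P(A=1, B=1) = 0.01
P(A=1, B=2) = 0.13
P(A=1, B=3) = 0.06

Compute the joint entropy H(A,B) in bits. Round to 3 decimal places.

1.162 bits

H(A,B) = −Σ p(x,y)·log₂ p(x,y) over all 6 cells.
  cell (0,1): −0.02·log₂0.02 = 0.1129
  cell (0,2): −0.77·log₂0.77 = 0.2903
  cell (0,3): −0.01·log₂0.01 = 0.0664
  cell (1,1): −0.01·log₂0.01 = 0.0664
  cell (1,2): −0.13·log₂0.13 = 0.3826
  cell (1,3): −0.06·log₂0.06 = 0.2435
Sum = 1.162 bits.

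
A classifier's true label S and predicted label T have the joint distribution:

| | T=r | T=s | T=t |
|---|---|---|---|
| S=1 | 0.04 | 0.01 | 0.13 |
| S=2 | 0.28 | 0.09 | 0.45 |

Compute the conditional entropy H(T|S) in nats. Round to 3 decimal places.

Marginals: p(S) = (0.1800, 0.8200), p(T) = (0.3200, 0.1000, 0.5800).
H(T|S) = Σ p(S) · H(T|S=·).
  S=1: p=0.1800, H(T|S=1) = 0.7298
  S=2: p=0.8200, H(T|S=2) = 0.9387
Weighted sum = 0.901 nats.

0.901 nats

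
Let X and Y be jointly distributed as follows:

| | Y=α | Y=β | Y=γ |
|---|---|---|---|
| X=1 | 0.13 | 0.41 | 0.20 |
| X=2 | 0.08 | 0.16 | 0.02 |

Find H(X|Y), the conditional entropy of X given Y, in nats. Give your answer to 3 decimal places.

0.545 nats

Marginals: p(X) = (0.7400, 0.2600), p(Y) = (0.2100, 0.5700, 0.2200).
H(X|Y) = Σ p(Y) · H(X|Y=·).
  Y=α: p=0.2100, H(X|Y=α) = 0.6645
  Y=β: p=0.5700, H(X|Y=β) = 0.5936
  Y=γ: p=0.2200, H(X|Y=γ) = 0.3046
Weighted sum = 0.545 nats.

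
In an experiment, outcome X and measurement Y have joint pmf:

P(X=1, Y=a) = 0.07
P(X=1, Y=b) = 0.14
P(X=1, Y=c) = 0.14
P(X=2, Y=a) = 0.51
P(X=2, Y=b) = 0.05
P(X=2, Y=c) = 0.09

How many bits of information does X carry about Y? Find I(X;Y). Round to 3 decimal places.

Marginals: p(X) = (0.3500, 0.6500), p(Y) = (0.5800, 0.1900, 0.2300).
I(X;Y) = H(X) + H(Y) − H(X,Y).
H(X) = 0.9341, H(Y) = 1.3987, H(X,Y) = 2.0870.
I(X;Y) = 0.9341 + 1.3987 − 2.0870 = 0.246 bits.

0.246 bits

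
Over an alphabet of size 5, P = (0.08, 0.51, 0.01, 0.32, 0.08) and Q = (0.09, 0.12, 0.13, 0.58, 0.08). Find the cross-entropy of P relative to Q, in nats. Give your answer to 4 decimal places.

1.6707 nats

H(P,Q) = −Σ p·ln q.
  −0.08·ln(0.09) = 0.19264
  −0.51·ln(0.12) = 1.08133
  −0.01·ln(0.13) = 0.02040
  −0.32·ln(0.58) = 0.17431
  −0.08·ln(0.08) = 0.20206
H(P,Q) = 1.6707 nats.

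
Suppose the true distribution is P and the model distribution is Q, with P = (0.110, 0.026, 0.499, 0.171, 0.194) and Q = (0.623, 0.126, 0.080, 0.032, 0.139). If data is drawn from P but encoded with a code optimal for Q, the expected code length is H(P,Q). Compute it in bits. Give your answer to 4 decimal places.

3.3725 bits

H(P,Q) = −Σ p·log₂ q.
  −0.110·log₂(0.623) = 0.07510
  −0.026·log₂(0.126) = 0.07770
  −0.499·log₂(0.080) = 1.81828
  −0.171·log₂(0.032) = 0.84915
  −0.194·log₂(0.139) = 0.55229
H(P,Q) = 3.3725 bits.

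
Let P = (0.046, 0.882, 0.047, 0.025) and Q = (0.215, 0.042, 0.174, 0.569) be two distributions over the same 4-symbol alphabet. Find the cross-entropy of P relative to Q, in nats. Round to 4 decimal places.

2.9630 nats

H(P,Q) = −Σ p·ln q.
  −0.046·ln(0.215) = 0.07071
  −0.882·ln(0.042) = 2.79602
  −0.047·ln(0.174) = 0.08219
  −0.025·ln(0.569) = 0.01410
H(P,Q) = 2.9630 nats.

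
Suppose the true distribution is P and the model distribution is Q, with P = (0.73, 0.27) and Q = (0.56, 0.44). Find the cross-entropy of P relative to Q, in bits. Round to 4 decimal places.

H(P,Q) = −Σ p·log₂ q.
  −0.73·log₂(0.56) = 0.61065
  −0.27·log₂(0.44) = 0.31979
H(P,Q) = 0.9304 bits.

0.9304 bits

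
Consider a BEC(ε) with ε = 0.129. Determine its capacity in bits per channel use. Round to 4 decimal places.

Binary erasure channel: capacity C = 1 − ε.
C = 1 − 0.129 = 0.8710 bits per channel use.

0.8710 bits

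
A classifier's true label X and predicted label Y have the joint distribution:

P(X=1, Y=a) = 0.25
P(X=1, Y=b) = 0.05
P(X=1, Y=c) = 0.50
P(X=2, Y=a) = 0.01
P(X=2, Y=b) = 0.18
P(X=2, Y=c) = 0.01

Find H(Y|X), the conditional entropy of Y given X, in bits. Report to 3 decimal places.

1.072 bits

Chain rule: H(Y|X) = H(X,Y) − H(X).
Marginals: p(X) = (0.8000, 0.2000), p(Y) = (0.2600, 0.2300, 0.5100).
H(X,Y) = 1.7943 bits; H(X) = 0.7219 bits.
H(Y|X) = 1.7943 − 0.7219 = 1.072 bits.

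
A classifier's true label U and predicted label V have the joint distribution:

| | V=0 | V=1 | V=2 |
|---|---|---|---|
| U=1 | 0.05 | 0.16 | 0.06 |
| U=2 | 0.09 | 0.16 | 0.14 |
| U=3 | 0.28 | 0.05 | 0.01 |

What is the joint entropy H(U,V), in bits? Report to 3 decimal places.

H(U,V) = −Σ p(x,y)·log₂ p(x,y) over all 9 cells.
  cell (1,0): −0.05·log₂0.05 = 0.2161
  cell (1,1): −0.16·log₂0.16 = 0.4230
  cell (1,2): −0.06·log₂0.06 = 0.2435
  cell (2,0): −0.09·log₂0.09 = 0.3127
  cell (2,1): −0.16·log₂0.16 = 0.4230
  cell (2,2): −0.14·log₂0.14 = 0.3971
  cell (3,0): −0.28·log₂0.28 = 0.5142
  cell (3,1): −0.05·log₂0.05 = 0.2161
  cell (3,2): −0.01·log₂0.01 = 0.0664
Sum = 2.812 bits.

2.812 bits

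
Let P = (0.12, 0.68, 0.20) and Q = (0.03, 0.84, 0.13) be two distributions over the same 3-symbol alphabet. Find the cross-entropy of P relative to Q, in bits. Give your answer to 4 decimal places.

1.3668 bits

H(P,Q) = −Σ p·log₂ q.
  −0.12·log₂(0.03) = 0.60707
  −0.68·log₂(0.84) = 0.17105
  −0.20·log₂(0.13) = 0.58868
H(P,Q) = 1.3668 bits.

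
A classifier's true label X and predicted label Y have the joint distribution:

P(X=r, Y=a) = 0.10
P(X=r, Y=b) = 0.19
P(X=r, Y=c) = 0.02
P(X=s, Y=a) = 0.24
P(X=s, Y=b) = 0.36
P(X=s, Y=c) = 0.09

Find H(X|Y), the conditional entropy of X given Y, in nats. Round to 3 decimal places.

Marginals: p(X) = (0.3100, 0.6900), p(Y) = (0.3400, 0.5500, 0.1100).
H(X|Y) = Σ p(Y) · H(X|Y=·).
  Y=a: p=0.3400, H(X|Y=a) = 0.6058
  Y=b: p=0.5500, H(X|Y=b) = 0.6446
  Y=c: p=0.1100, H(X|Y=c) = 0.4741
Weighted sum = 0.613 nats.

0.613 nats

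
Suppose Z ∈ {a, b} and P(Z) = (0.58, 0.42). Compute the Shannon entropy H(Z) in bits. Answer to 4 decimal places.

0.9815 bits

H(Z) = −Σ p·log₂ p.
  −(0.58)·log₂(0.58) = 0.45581
  −(0.42)·log₂(0.42) = 0.52565
Sum: 0.45581 + 0.52565 = 0.9815 bits.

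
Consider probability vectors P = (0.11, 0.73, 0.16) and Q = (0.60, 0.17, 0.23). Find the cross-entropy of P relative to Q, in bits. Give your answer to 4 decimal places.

2.2865 bits

H(P,Q) = −Σ p·log₂ q.
  −0.11·log₂(0.60) = 0.08107
  −0.73·log₂(0.17) = 1.86617
  −0.16·log₂(0.23) = 0.33925
H(P,Q) = 2.2865 bits.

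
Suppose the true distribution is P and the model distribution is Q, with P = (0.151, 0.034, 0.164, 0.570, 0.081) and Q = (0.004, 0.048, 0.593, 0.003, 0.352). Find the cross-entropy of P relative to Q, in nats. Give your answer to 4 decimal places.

4.4185 nats

H(P,Q) = −Σ p·ln q.
  −0.151·ln(0.004) = 0.83374
  −0.034·ln(0.048) = 0.10324
  −0.164·ln(0.593) = 0.08570
  −0.570·ln(0.003) = 3.31121
  −0.081·ln(0.352) = 0.08457
H(P,Q) = 4.4185 nats.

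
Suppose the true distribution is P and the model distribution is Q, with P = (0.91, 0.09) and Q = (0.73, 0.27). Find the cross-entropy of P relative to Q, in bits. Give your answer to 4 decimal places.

H(P,Q) = −Σ p·log₂ q.
  −0.91·log₂(0.73) = 0.41317
  −0.09·log₂(0.27) = 0.17001
H(P,Q) = 0.5832 bits.

0.5832 bits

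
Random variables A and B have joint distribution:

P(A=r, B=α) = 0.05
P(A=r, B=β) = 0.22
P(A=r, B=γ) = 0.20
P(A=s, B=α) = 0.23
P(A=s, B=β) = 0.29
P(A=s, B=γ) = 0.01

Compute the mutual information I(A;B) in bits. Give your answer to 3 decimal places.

Marginals: p(A) = (0.4700, 0.5300), p(B) = (0.2800, 0.5100, 0.2100).
I(A;B) = Σ p(x,y)·log₂[p(x,y)/(p(x)p(y))].
  (r,α): 0.05·log₂(0.3799) = -0.0698
  (r,β): 0.22·log₂(0.9178) = -0.0272
  (r,γ): 0.20·log₂(2.0263) = 0.2038
  (s,α): 0.23·log₂(1.5499) = 0.1454
  (s,β): 0.29·log₂(1.0729) = 0.0294
  (s,γ): 0.01·log₂(0.0898) = -0.0348
Sum = 0.247 bits.

0.247 bits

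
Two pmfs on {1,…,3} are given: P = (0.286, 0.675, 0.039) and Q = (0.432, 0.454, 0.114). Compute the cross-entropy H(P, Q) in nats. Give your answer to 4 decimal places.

H(P,Q) = −Σ p·ln q.
  −0.286·ln(0.432) = 0.24005
  −0.675·ln(0.454) = 0.53302
  −0.039·ln(0.114) = 0.08469
H(P,Q) = 0.8578 nats.

0.8578 nats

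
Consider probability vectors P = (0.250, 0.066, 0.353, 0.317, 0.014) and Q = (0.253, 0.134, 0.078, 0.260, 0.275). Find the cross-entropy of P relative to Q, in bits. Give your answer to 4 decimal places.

H(P,Q) = −Σ p·log₂ q.
  −0.250·log₂(0.253) = 0.49570
  −0.066·log₂(0.134) = 0.19138
  −0.353·log₂(0.078) = 1.29917
  −0.317·log₂(0.260) = 0.61606
  −0.014·log₂(0.275) = 0.02607
H(P,Q) = 2.6284 bits.

2.6284 bits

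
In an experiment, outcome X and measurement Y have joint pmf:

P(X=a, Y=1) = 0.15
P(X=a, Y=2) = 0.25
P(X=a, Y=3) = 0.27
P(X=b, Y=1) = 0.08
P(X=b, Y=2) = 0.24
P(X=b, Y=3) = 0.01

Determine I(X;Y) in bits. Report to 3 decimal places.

0.148 bits

Marginals: p(X) = (0.6700, 0.3300), p(Y) = (0.2300, 0.4900, 0.2800).
I(X;Y) = H(X) + H(Y) − H(X,Y).
H(X) = 0.9149, H(Y) = 1.5062, H(X,Y) = 2.2726.
I(X;Y) = 0.9149 + 1.5062 − 2.2726 = 0.148 bits.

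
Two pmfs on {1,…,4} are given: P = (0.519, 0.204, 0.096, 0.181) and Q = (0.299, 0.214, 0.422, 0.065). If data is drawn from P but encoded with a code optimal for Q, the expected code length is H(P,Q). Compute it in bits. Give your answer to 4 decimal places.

H(P,Q) = −Σ p·log₂ q.
  −0.519·log₂(0.299) = 0.90399
  −0.204·log₂(0.214) = 0.45376
  −0.096·log₂(0.422) = 0.11949
  −0.181·log₂(0.065) = 0.71376
H(P,Q) = 2.1910 bits.

2.1910 bits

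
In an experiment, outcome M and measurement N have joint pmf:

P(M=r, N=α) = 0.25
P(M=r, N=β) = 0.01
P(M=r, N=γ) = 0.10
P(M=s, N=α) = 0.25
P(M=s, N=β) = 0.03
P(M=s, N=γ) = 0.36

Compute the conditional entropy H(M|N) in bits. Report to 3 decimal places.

0.880 bits

Chain rule: H(M|N) = H(M,N) − H(N).
Marginals: p(M) = (0.3600, 0.6400), p(N) = (0.5000, 0.0400, 0.4600).
H(M,N) = 2.0810 bits; H(N) = 1.2011 bits.
H(M|N) = 2.0810 − 1.2011 = 0.880 bits.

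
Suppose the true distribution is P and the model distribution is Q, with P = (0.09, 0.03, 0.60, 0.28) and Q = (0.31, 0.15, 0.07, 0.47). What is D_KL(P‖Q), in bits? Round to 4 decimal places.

D(P‖Q) = Σ p·log₂(p/q).
  0.09·log₂(0.09/0.31) = -0.16058
  0.03·log₂(0.03/0.15) = -0.06966
  0.60·log₂(0.60/0.07) = 1.85972
  0.28·log₂(0.28/0.47) = -0.20923
D(P‖Q) = 1.4203 bits.

1.4203 bits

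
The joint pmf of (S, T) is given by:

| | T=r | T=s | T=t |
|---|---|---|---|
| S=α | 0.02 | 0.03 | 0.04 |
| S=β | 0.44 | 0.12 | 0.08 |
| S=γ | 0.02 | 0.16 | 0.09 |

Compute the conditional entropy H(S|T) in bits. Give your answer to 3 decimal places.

0.974 bits

Chain rule: H(S|T) = H(S,T) − H(T).
Marginals: p(S) = (0.0900, 0.6400, 0.2700), p(T) = (0.4800, 0.3100, 0.2100).
H(S,T) = 2.4787 bits; H(T) = 1.5049 bits.
H(S|T) = 2.4787 − 1.5049 = 0.974 bits.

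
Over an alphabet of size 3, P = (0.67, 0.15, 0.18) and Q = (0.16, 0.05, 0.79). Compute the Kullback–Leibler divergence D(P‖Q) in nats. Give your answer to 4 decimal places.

D(P‖Q) = Σ p·ln(p/q).
  0.67·ln(0.67/0.16) = 0.95951
  0.15·ln(0.15/0.05) = 0.16479
  0.18·ln(0.18/0.79) = -0.26623
D(P‖Q) = 0.8581 nats.

0.8581 nats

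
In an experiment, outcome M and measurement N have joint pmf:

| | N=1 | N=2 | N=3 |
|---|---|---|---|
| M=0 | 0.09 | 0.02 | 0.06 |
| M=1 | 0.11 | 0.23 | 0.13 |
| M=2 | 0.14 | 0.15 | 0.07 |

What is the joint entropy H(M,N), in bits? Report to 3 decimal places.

2.966 bits

H(M,N) = −Σ p(x,y)·log₂ p(x,y) over all 9 cells.
  cell (0,1): −0.09·log₂0.09 = 0.3127
  cell (0,2): −0.02·log₂0.02 = 0.1129
  cell (0,3): −0.06·log₂0.06 = 0.2435
  cell (1,1): −0.11·log₂0.11 = 0.3503
  cell (1,2): −0.23·log₂0.23 = 0.4877
  cell (1,3): −0.13·log₂0.13 = 0.3826
  cell (2,1): −0.14·log₂0.14 = 0.3971
  cell (2,2): −0.15·log₂0.15 = 0.4105
  cell (2,3): −0.07·log₂0.07 = 0.2686
Sum = 2.966 bits.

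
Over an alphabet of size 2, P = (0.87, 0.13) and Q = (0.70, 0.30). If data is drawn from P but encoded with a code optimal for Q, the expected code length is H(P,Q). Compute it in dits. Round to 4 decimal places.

H(P,Q) = −Σ p·log₁₀ q.
  −0.87·log₁₀(0.70) = 0.13476
  −0.13·log₁₀(0.30) = 0.06797
H(P,Q) = 0.2027 dits.

0.2027 dits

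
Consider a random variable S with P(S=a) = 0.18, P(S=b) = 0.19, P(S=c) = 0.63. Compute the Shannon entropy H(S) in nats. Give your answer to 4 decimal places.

H(S) = −Σ p·ln p.
  −(0.18)·ln(0.18) = 0.30866
  −(0.19)·ln(0.19) = 0.31554
  −(0.63)·ln(0.63) = 0.29108
Sum: 0.30866 + 0.31554 + 0.29108 = 0.9153 nats.

0.9153 nats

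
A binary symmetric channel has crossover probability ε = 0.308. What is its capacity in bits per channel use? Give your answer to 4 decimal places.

0.1091 bits

Binary symmetric channel: C = 1 − h₂(ε) where h₂ is the binary entropy function.
h₂(0.308) = −0.308·log₂0.308 − 0.692·log₂0.692 = 0.8909.
C = 1 − 0.8909 = 0.1091 bits per channel use.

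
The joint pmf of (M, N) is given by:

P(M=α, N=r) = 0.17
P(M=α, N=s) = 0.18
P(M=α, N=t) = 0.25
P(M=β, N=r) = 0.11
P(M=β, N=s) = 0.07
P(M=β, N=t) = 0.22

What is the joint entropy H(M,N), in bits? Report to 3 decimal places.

2.479 bits

H(M,N) = −Σ p(x,y)·log₂ p(x,y) over all 6 cells.
  cell (α,r): −0.17·log₂0.17 = 0.4346
  cell (α,s): −0.18·log₂0.18 = 0.4453
  cell (α,t): −0.25·log₂0.25 = 0.5000
  cell (β,r): −0.11·log₂0.11 = 0.3503
  cell (β,s): −0.07·log₂0.07 = 0.2686
  cell (β,t): −0.22·log₂0.22 = 0.4806
Sum = 2.479 bits.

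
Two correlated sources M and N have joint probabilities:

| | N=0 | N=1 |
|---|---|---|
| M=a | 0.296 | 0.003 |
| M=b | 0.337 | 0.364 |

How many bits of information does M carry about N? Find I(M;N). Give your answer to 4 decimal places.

Marginals: p(M) = (0.2990, 0.7010), p(N) = (0.6330, 0.3670).
I(M;N) = Σ p(x,y)·log₂[p(x,y)/(p(x)p(y))].
  (a,0): 0.296·log₂(1.5639) = 0.19097
  (a,1): 0.003·log₂(0.0273) = -0.01558
  (b,0): 0.337·log₂(0.7595) = -0.13377
  (b,1): 0.364·log₂(1.4149) = 0.18224
Sum = 0.2239 bits.

0.2239 bits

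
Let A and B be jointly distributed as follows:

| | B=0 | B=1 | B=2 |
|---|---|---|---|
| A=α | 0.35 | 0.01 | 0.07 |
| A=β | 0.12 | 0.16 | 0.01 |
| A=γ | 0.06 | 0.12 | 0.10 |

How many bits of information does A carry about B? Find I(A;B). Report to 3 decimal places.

Marginals: p(A) = (0.4300, 0.2900, 0.2800), p(B) = (0.5300, 0.2900, 0.1800).
I(A;B) = H(A) + H(B) − H(A,B).
H(A) = 1.5557, H(B) = 1.4487, H(A,B) = 2.6644.
I(A;B) = 1.5557 + 1.4487 − 2.6644 = 0.340 bits.

0.340 bits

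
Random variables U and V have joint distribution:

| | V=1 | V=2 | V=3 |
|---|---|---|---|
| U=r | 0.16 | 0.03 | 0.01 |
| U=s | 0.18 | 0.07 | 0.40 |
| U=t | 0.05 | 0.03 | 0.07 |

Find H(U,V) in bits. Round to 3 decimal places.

2.520 bits

H(U,V) = −Σ p(x,y)·log₂ p(x,y) over all 9 cells.
  cell (r,1): −0.16·log₂0.16 = 0.4230
  cell (r,2): −0.03·log₂0.03 = 0.1518
  cell (r,3): −0.01·log₂0.01 = 0.0664
  cell (s,1): −0.18·log₂0.18 = 0.4453
  cell (s,2): −0.07·log₂0.07 = 0.2686
  cell (s,3): −0.40·log₂0.40 = 0.5288
  cell (t,1): −0.05·log₂0.05 = 0.2161
  cell (t,2): −0.03·log₂0.03 = 0.1518
  cell (t,3): −0.07·log₂0.07 = 0.2686
Sum = 2.520 bits.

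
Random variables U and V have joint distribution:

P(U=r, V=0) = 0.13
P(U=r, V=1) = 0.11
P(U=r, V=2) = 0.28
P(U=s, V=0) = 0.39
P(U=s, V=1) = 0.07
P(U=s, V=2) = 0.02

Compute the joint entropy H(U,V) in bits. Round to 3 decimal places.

2.158 bits

H(U,V) = −Σ p(x,y)·log₂ p(x,y) over all 6 cells.
  cell (r,0): −0.13·log₂0.13 = 0.3826
  cell (r,1): −0.11·log₂0.11 = 0.3503
  cell (r,2): −0.28·log₂0.28 = 0.5142
  cell (s,0): −0.39·log₂0.39 = 0.5298
  cell (s,1): −0.07·log₂0.07 = 0.2686
  cell (s,2): −0.02·log₂0.02 = 0.1129
Sum = 2.158 bits.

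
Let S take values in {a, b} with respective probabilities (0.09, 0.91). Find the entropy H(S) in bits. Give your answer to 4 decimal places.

H(S) = −Σ p·log₂ p.
  −(0.09)·log₂(0.09) = 0.31265
  −(0.91)·log₂(0.91) = 0.12382
Sum: 0.31265 + 0.12382 = 0.4365 bits.

0.4365 bits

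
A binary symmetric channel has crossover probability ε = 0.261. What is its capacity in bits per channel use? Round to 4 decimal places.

Binary symmetric channel: C = 1 − h₂(ε) where h₂ is the binary entropy function.
h₂(0.261) = −0.261·log₂0.261 − 0.739·log₂0.739 = 0.8283.
C = 1 − 0.8283 = 0.1717 bits per channel use.

0.1717 bits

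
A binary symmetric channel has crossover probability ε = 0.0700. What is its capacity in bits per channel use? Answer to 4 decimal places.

0.6341 bits

Binary symmetric channel: C = 1 − h₂(ε) where h₂ is the binary entropy function.
h₂(0.0700) = −0.0700·log₂0.0700 − 0.9300·log₂0.9300 = 0.3659.
C = 1 − 0.3659 = 0.6341 bits per channel use.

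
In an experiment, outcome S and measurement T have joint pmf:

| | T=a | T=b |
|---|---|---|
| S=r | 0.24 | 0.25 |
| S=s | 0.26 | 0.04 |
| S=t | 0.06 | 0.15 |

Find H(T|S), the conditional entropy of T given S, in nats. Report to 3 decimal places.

0.583 nats

Chain rule: H(T|S) = H(S,T) − H(S).
Marginals: p(S) = (0.4900, 0.3000, 0.2100), p(T) = (0.5600, 0.4400).
H(S,T) = 1.6214 nats; H(S) = 1.0385 nats.
H(T|S) = 1.6214 − 1.0385 = 0.583 nats.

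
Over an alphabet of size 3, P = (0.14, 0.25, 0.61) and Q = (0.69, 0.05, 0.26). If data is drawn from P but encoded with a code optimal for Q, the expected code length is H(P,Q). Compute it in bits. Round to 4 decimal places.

H(P,Q) = −Σ p·log₂ q.
  −0.14·log₂(0.69) = 0.07495
  −0.25·log₂(0.05) = 1.08048
  −0.61·log₂(0.26) = 1.18548
H(P,Q) = 2.3409 bits.

2.3409 bits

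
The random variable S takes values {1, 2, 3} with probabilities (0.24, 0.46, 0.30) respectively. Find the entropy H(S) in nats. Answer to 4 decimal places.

1.0609 nats

H(S) = −Σ p·ln p.
  −(0.24)·ln(0.24) = 0.34251
  −(0.46)·ln(0.46) = 0.35720
  −(0.30)·ln(0.30) = 0.36119
Sum: 0.34251 + 0.35720 + 0.36119 = 1.0609 nats.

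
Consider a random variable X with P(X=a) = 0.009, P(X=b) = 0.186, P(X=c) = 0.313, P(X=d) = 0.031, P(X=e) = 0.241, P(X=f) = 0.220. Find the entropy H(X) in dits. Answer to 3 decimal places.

0.653 dits

H(X) = −Σ p·log₁₀ p.
  −(0.009)·log₁₀(0.009) = 0.0184
  −(0.186)·log₁₀(0.186) = 0.1359
  −(0.313)·log₁₀(0.313) = 0.1579
  −(0.031)·log₁₀(0.031) = 0.0468
  −(0.241)·log₁₀(0.241) = 0.1489
  −(0.220)·log₁₀(0.220) = 0.1447
Sum: 0.0184 + 0.1359 + 0.1579 + 0.0468 + 0.1489 + 0.1447 = 0.653 dits.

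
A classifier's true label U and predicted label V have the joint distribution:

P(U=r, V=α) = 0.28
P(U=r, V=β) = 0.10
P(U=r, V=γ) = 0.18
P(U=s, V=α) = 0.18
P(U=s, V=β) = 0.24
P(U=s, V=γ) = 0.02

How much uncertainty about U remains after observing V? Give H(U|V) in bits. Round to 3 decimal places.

0.835 bits

Marginals: p(U) = (0.5600, 0.4400), p(V) = (0.4600, 0.3400, 0.2000).
H(U|V) = Σ p(V) · H(U|V=·).
  V=α: p=0.4600, H(U|V=α) = 0.9656
  V=β: p=0.3400, H(U|V=β) = 0.8740
  V=γ: p=0.2000, H(U|V=γ) = 0.4690
Weighted sum = 0.835 bits.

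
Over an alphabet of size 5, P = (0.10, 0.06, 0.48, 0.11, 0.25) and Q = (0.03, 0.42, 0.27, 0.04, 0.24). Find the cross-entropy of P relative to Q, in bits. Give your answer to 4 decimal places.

2.5132 bits

H(P,Q) = −Σ p·log₂ q.
  −0.10·log₂(0.03) = 0.50589
  −0.06·log₂(0.42) = 0.07509
  −0.48·log₂(0.27) = 0.90670
  −0.11·log₂(0.04) = 0.51082
  −0.25·log₂(0.24) = 0.51472
H(P,Q) = 2.5132 bits.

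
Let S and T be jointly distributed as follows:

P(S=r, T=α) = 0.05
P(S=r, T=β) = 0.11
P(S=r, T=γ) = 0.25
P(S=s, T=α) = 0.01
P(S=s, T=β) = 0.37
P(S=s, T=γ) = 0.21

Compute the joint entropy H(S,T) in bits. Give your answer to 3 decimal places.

2.136 bits

H(S,T) = −Σ p(x,y)·log₂ p(x,y) over all 6 cells.
  cell (r,α): −0.05·log₂0.05 = 0.2161
  cell (r,β): −0.11·log₂0.11 = 0.3503
  cell (r,γ): −0.25·log₂0.25 = 0.5000
  cell (s,α): −0.01·log₂0.01 = 0.0664
  cell (s,β): −0.37·log₂0.37 = 0.5307
  cell (s,γ): −0.21·log₂0.21 = 0.4728
Sum = 2.136 bits.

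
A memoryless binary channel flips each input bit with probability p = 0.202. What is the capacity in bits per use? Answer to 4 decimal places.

0.2741 bits

Binary symmetric channel: C = 1 − h₂(ε) where h₂ is the binary entropy function.
h₂(0.202) = −0.202·log₂0.202 − 0.798·log₂0.798 = 0.7259.
C = 1 − 0.7259 = 0.2741 bits per channel use.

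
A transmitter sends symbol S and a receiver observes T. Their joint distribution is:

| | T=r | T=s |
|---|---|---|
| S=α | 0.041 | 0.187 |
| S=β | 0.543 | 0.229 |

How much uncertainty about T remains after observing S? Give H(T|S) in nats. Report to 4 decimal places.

Marginals: p(S) = (0.2280, 0.7720), p(T) = (0.5840, 0.4160).
H(T|S) = Σ p(S) · H(T|S=·).
  S=α: p=0.2280, H(T|S=α) = 0.4711
  S=β: p=0.7720, H(T|S=β) = 0.6080
Weighted sum = 0.5768 nats.

0.5768 nats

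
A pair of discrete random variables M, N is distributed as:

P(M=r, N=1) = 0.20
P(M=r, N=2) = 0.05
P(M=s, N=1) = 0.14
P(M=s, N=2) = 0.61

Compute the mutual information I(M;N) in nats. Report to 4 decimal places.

0.1549 nats

Marginals: p(M) = (0.2500, 0.7500), p(N) = (0.3400, 0.6600).
I(M;N) = Σ p(x,y)·ln[p(x,y)/(p(x)p(y))].
  (r,1): 0.20·ln(2.3529) = 0.17113
  (r,2): 0.05·ln(0.3030) = -0.05970
  (s,1): 0.14·ln(0.5490) = -0.08395
  (s,2): 0.61·ln(1.2323) = 0.12743
Sum = 0.1549 nats.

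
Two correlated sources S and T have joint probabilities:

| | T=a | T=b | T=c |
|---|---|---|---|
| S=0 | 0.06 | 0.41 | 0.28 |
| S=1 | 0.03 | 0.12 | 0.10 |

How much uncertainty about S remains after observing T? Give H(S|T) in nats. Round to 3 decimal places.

Marginals: p(S) = (0.7500, 0.2500), p(T) = (0.0900, 0.5300, 0.3800).
H(S|T) = Σ p(T) · H(S|T=·).
  T=a: p=0.0900, H(S|T=a) = 0.6365
  T=b: p=0.5300, H(S|T=b) = 0.5349
  T=c: p=0.3800, H(S|T=c) = 0.5763
Weighted sum = 0.560 nats.

0.560 nats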